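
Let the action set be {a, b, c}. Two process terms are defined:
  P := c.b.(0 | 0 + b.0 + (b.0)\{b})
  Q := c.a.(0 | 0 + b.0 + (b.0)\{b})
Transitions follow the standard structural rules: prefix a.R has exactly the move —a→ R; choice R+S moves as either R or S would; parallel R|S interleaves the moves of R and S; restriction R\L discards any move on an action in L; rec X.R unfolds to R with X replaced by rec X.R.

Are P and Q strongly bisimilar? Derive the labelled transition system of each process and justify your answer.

P ≁ Q

LTS(P): 4 reachable states
  u0 = c.b.(0 | 0 + b.0 + (b.0)\{b}) :: =c=> u1
  u1 = b.(0 | 0 + b.0 + (b.0)\{b}) :: =b=> u2
  u2 = 0 | 0 + b.0 + (b.0)\{b} :: =b=> u3
  u3 = 0 :: stopped
LTS(Q): 4 reachable states
  v0 = c.a.(0 | 0 + b.0 + (b.0)\{b}) :: =c=> v1
  v1 = a.(0 | 0 + b.0 + (b.0)\{b}) :: =a=> v2
  v2 = 0 | 0 + b.0 + (b.0)\{b} :: =b=> v3
  v3 = 0 :: stopped
Coarsest stable partition (strong bisimilarity classes):
  B0 = {u0}
  B1 = {u1}
  B2 = {u2, v2}
  B3 = {u3, v3}
  B4 = {v0}
  B5 = {v1}
u0 ∈ B0, v0 ∈ B4 → different blocks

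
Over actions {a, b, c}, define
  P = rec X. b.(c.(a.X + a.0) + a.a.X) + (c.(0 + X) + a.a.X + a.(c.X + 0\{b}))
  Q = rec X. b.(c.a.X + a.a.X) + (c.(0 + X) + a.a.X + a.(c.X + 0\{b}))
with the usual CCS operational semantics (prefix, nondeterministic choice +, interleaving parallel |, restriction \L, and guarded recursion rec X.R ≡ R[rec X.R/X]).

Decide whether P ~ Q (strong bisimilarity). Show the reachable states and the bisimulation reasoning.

not bisimilar

P's transition system — 7 states:
  u0 = rec X. b.(c.(a.X + a.0) + a.a.X) + (c.(0 + X) + a.a.X + a.(c.X + 0\{b})) has moves ··a··> u1, ··a··> u2, ··b··> u3, ··c··> u4
  u1 = a.(rec X. b.(c.(a.X + a.0) + a.a.X) + (c.(0 + X) + a.a.X + a.(c.X + 0\{b}))) has moves ··a··> u0
  u2 = c.(rec X. b.(c.(a.X + a.0) + a.a.X) + (c.(0 + X) + a.a.X + a.(c.X + 0\{b}))) + 0\{b} has moves ··c··> u0
  u3 = c.(a.(rec X. b.(c.(a.X + a.0) + a.a.X) + (c.(0 + X) + a.a.X + a.(c.X + 0\{b}))) + a.0) + a.a.(rec X. b.(c.(a.X + a.0) + a.a.X) + (c.(0 + X) + a.a.X + a.(c.X + 0\{b}))) has moves ··a··> u1, ··c··> u5
  u4 = 0 + (rec X. b.(c.(a.X + a.0) + a.a.X) + (c.(0 + X) + a.a.X + a.(c.X + 0\{b}))) has moves ··a··> u1, ··a··> u2, ··b··> u3, ··c··> u4
  u5 = a.(rec X. b.(c.(a.X + a.0) + a.a.X) + (c.(0 + X) + a.a.X + a.(c.X + 0\{b}))) + a.0 has moves ··a··> u0, ··a··> u6
  u6 = 0 has moves stopped
Q's transition system — 5 states:
  v0 = rec X. b.(c.a.X + a.a.X) + (c.(0 + X) + a.a.X + a.(c.X + 0\{b})) has moves ··a··> v1, ··a··> v2, ··b··> v3, ··c··> v4
  v1 = a.(rec X. b.(c.a.X + a.a.X) + (c.(0 + X) + a.a.X + a.(c.X + 0\{b}))) has moves ··a··> v0
  v2 = c.(rec X. b.(c.a.X + a.a.X) + (c.(0 + X) + a.a.X + a.(c.X + 0\{b}))) + 0\{b} has moves ··c··> v0
  v3 = c.a.(rec X. b.(c.a.X + a.a.X) + (c.(0 + X) + a.a.X + a.(c.X + 0\{b}))) + a.a.(rec X. b.(c.a.X + a.a.X) + (c.(0 + X) + a.a.X + a.(c.X + 0\{b}))) has moves ··a··> v1, ··c··> v1
  v4 = 0 + (rec X. b.(c.a.X + a.a.X) + (c.(0 + X) + a.a.X + a.(c.X + 0\{b}))) has moves ··a··> v1, ··a··> v2, ··b··> v3, ··c··> v4
Coarsest stable partition (strong bisimilarity classes):
  B0 = {u0, u4}
  B1 = {u1}
  B2 = {u2}
  B3 = {u3}
  B4 = {u5}
  B5 = {u6}
  B6 = {v0, v4}
  B7 = {v2}
  B8 = {v3}
  B9 = {v1}
u0 ∈ B0, v0 ∈ B6 → different blocks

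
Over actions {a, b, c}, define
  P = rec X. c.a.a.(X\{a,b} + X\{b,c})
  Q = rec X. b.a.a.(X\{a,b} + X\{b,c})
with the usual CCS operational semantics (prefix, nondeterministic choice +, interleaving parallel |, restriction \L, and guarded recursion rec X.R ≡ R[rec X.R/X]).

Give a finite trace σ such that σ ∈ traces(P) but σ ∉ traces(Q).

Reachable graph of P (5 states):
  p0 = rec X. c.a.a.(X\{a,b} + X\{b,c}) has moves —c→ p1
  p1 = a.a.((rec X. c.a.a.(X\{a,b} + X\{b,c}))\{a,b} + (rec X. c.a.a.(X\{a,b} + X\{b,c}))\{b,c}) has moves —a→ p2
  p2 = a.((rec X. c.a.a.(X\{a,b} + X\{b,c}))\{a,b} + (rec X. c.a.a.(X\{a,b} + X\{b,c}))\{b,c}) has moves —a→ p3
  p3 = (rec X. c.a.a.(X\{a,b} + X\{b,c}))\{a,b} + (rec X. c.a.a.(X\{a,b} + X\{b,c}))\{b,c} has moves —c→ p4
  p4 = (a.a.((rec X. c.a.a.(X\{a,b} + X\{b,c}))\{a,b} + (rec X. c.a.a.(X\{a,b} + X\{b,c}))\{b,c}))\{a,b} has moves (no moves)
Reachable graph of Q (4 states):
  q0 = rec X. b.a.a.(X\{a,b} + X\{b,c}) has moves —b→ q1
  q1 = a.a.((rec X. b.a.a.(X\{a,b} + X\{b,c}))\{a,b} + (rec X. b.a.a.(X\{a,b} + X\{b,c}))\{b,c}) has moves —a→ q2
  q2 = a.((rec X. b.a.a.(X\{a,b} + X\{b,c}))\{a,b} + (rec X. b.a.a.(X\{a,b} + X\{b,c}))\{b,c}) has moves —a→ q3
  q3 = (rec X. b.a.a.(X\{a,b} + X\{b,c}))\{a,b} + (rec X. b.a.a.(X\{a,b} + X\{b,c}))\{b,c} has moves (no moves)
Run σ = ⟨c⟩ on P: start {p0}
  step 1 (c): {p1}
  P completes σ.
Run σ = ⟨c⟩ on Q: start {q0}
  step 1 (c): no successor for Q

c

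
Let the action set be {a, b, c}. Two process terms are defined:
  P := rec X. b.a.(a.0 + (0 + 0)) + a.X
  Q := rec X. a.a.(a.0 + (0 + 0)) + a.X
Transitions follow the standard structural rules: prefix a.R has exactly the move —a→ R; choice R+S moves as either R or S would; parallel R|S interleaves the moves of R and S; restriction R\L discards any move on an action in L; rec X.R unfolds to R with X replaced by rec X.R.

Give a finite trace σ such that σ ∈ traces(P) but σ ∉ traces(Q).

b

P's transition system — 4 states:
  m0 = rec X. b.a.(a.0 + (0 + 0)) + a.X ⊢ -a-> m0, -b-> m1
  m1 = a.(a.0 + (0 + 0)) ⊢ -a-> m2
  m2 = a.0 + (0 + 0) ⊢ -a-> m3
  m3 = 0 ⊢ ·
Q's transition system — 4 states:
  n0 = rec X. a.a.(a.0 + (0 + 0)) + a.X ⊢ -a-> n0, -a-> n1
  n1 = a.(a.0 + (0 + 0)) ⊢ -a-> n2
  n2 = a.0 + (0 + 0) ⊢ -a-> n3
  n3 = 0 ⊢ ·
Trace ⟨b⟩ through P, begin at {m0}:
  step 1 (b): {m1}
  — P admits the full trace.
Trace ⟨b⟩ through Q, begin at {n0}:
  step 1 (b): ∅ (Q stuck)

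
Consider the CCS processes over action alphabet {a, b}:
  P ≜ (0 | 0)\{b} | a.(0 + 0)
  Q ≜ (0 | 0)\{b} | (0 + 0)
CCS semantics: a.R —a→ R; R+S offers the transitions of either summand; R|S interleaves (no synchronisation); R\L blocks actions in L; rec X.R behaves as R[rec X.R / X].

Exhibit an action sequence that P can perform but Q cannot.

LTS(P): 2 reachable states
  m0 = (0 | 0)\{b} | a.(0 + 0) has moves --a--▸ m1
  m1 = (0 | 0)\{b} | (0 + 0) has moves ∅
LTS(Q): 1 reachable states
  n0 = (0 | 0)\{b} | (0 + 0) has moves ∅
Run σ = ⟨a⟩ on P: start {m0}
  step 1 (a): {m1}
  — P admits the full trace.
Run σ = ⟨a⟩ on Q: start {n0}
  step 1 (a): ∅ (Q stuck)

a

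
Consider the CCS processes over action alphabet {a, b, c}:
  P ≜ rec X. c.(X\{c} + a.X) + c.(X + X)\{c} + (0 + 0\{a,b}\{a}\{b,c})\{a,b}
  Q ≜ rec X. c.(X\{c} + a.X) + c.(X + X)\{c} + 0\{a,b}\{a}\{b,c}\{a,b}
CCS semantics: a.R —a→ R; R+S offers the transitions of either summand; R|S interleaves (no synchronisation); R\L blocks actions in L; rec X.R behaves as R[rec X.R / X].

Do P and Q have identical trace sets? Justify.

LTS(P): 3 reachable states
  u0 = rec X. c.(X\{c} + a.X) + c.(X + X)\{c} + (0 + 0\{a,b}\{a}\{b,c})\{a,b} has moves =c=> u1, =c=> u2
  u1 = ((rec X. c.(X\{c} + a.X) + c.(X + X)\{c} + (0 + 0\{a,b}\{a}\{b,c})\{a,b}) + (rec X. c.(X\{c} + a.X) + c.(X + X)\{c} + (0 + 0\{a,b}\{a}\{b,c})\{a,b}))\{c} has moves stopped
  u2 = (rec X. c.(X\{c} + a.X) + c.(X + X)\{c} + (0 + 0\{a,b}\{a}\{b,c})\{a,b})\{c} + a.(rec X. c.(X\{c} + a.X) + c.(X + X)\{c} + (0 + 0\{a,b}\{a}\{b,c})\{a,b}) has moves =a=> u0
LTS(Q): 3 reachable states
  v0 = rec X. c.(X\{c} + a.X) + c.(X + X)\{c} + 0\{a,b}\{a}\{b,c}\{a,b} has moves =c=> v1, =c=> v2
  v1 = ((rec X. c.(X\{c} + a.X) + c.(X + X)\{c} + 0\{a,b}\{a}\{b,c}\{a,b}) + (rec X. c.(X\{c} + a.X) + c.(X + X)\{c} + 0\{a,b}\{a}\{b,c}\{a,b}))\{c} has moves stopped
  v2 = (rec X. c.(X\{c} + a.X) + c.(X + X)\{c} + 0\{a,b}\{a}\{b,c}\{a,b})\{c} + a.(rec X. c.(X\{c} + a.X) + c.(X + X)\{c} + 0\{a,b}\{a}\{b,c}\{a,b}) has moves =a=> v0
Bisimilarity quotient blocks:
  B0 = {u0, v0}
  B1 = {u2, v2}
  B2 = {u1, v1}
u0 ∈ B0, v0 ∈ B0 → same block
Bisimilar ⇒ trace-equivalent.

trace-equivalent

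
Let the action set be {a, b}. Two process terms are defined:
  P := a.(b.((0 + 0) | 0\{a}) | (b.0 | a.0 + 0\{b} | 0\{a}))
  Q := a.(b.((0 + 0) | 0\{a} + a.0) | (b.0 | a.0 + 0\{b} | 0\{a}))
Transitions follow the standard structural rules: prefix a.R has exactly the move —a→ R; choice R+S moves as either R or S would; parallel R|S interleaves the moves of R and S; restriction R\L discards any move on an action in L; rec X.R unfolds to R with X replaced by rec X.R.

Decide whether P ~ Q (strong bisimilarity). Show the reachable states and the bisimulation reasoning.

Reachable graph of P (9 states):
  p0 = a.(b.((0 + 0) | 0\{a}) | (b.0 | a.0 + 0\{b} | 0\{a})) | —a→ p1
  p1 = b.((0 + 0) | 0\{a}) | (b.0 | a.0 + 0\{b} | 0\{a}) | —a→ p2, —b→ p3, —b→ p4
  p2 = b.((0 + 0) | 0\{a}) | (b.0 | 0) | —b→ p5, —b→ p6
  p3 = (0 + 0) | 0\{a} | (b.0 | a.0 + 0\{b} | 0\{a}) | —a→ p5, —b→ p7
  p4 = b.((0 + 0) | 0\{a}) | (0 | a.0) | —a→ p6, —b→ p7
  p5 = (0 + 0) | 0\{a} | (b.0 | 0) | —b→ p8
  p6 = b.((0 + 0) | 0\{a}) | (0 | 0) | —b→ p8
  p7 = (0 + 0) | 0\{a} | (0 | a.0) | —a→ p8
  p8 = (0 + 0) | 0\{a} | (0 | 0) | ∅
Reachable graph of Q (13 states):
  q0 = a.(b.((0 + 0) | 0\{a} + a.0) | (b.0 | a.0 + 0\{b} | 0\{a})) | —a→ q1
  q1 = b.((0 + 0) | 0\{a} + a.0) | (b.0 | a.0 + 0\{b} | 0\{a}) | —a→ q2, —b→ q3, —b→ q4
  q2 = b.((0 + 0) | 0\{a} + a.0) | (b.0 | 0) | —b→ q5, —b→ q6
  q3 = ((0 + 0) | 0\{a} + a.0) | (b.0 | a.0 + 0\{b} | 0\{a}) | —a→ q5, —a→ q7, —b→ q8
  q4 = b.((0 + 0) | 0\{a} + a.0) | (0 | a.0) | —a→ q6, —b→ q8
  q5 = ((0 + 0) | 0\{a} + a.0) | (b.0 | 0) | —a→ q9, —b→ q10
  q6 = b.((0 + 0) | 0\{a} + a.0) | (0 | 0) | —b→ q10
  q7 = 0 | (b.0 | a.0 + 0\{b} | 0\{a}) | —a→ q9, —b→ q11
  q8 = ((0 + 0) | 0\{a} + a.0) | (0 | a.0) | —a→ q10, —a→ q11
  q9 = 0 | (b.0 | 0) | —b→ q12
  q10 = ((0 + 0) | 0\{a} + a.0) | (0 | 0) | —a→ q12
  q11 = 0 | (0 | a.0) | —a→ q12
  q12 = 0 | (0 | 0) | ∅
Partition-refinement fixed point:
  B0 = {p0}
  B1 = {p1}
  B2 = {p2}
  B3 = {p5, p6, q9}
  B4 = {p8, q12}
  B5 = {p3, p4, q5, q7}
  B6 = {p7, q10, q11}
  B7 = {q0}
  B8 = {q1}
  B9 = {q2}
  B10 = {q6}
  B11 = {q4}
  B12 = {q8}
  B13 = {q3}
p0 ∈ B0, q0 ∈ B7 → different blocks

NO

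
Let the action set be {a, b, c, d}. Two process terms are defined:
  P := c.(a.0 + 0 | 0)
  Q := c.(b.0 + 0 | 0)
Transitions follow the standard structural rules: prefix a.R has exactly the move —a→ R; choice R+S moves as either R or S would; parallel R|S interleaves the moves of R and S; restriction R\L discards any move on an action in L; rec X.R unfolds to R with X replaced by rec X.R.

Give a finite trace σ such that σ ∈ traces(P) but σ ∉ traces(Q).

ca

P's transition system — 3 states:
  p0 = c.(a.0 + 0 | 0) → ··c··> p1
  p1 = a.0 + 0 | 0 → ··a··> p2
  p2 = 0 → stopped
Q's transition system — 3 states:
  q0 = c.(b.0 + 0 | 0) → ··c··> q1
  q1 = b.0 + 0 | 0 → ··b··> q2
  q2 = 0 → stopped
Trace ⟨ca⟩ through P, begin at {p0}:
  after c @ step 1: {p1}
  after a @ step 2: {p2}
  P completes σ.
Trace ⟨ca⟩ through Q, begin at {q0}:
  after c @ step 1: {q1}
  after a @ step 2: ∅  — Q cannot continue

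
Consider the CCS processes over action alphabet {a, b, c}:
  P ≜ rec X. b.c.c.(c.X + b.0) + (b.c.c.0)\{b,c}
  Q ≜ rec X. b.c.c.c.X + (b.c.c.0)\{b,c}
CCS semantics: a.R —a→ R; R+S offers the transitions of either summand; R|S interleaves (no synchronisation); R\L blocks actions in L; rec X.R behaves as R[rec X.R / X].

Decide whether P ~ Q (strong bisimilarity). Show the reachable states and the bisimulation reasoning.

P's transition system — 5 states:
  p0 = rec X. b.c.c.(c.X + b.0) + (b.c.c.0)\{b,c} | —b→ p1
  p1 = c.c.(c.(rec X. b.c.c.(c.X + b.0) + (b.c.c.0)\{b,c}) + b.0) | —c→ p2
  p2 = c.(c.(rec X. b.c.c.(c.X + b.0) + (b.c.c.0)\{b,c}) + b.0) | —c→ p3
  p3 = c.(rec X. b.c.c.(c.X + b.0) + (b.c.c.0)\{b,c}) + b.0 | —b→ p4, —c→ p0
  p4 = 0 | stopped
Q's transition system — 4 states:
  q0 = rec X. b.c.c.c.X + (b.c.c.0)\{b,c} | —b→ q1
  q1 = c.c.c.(rec X. b.c.c.c.X + (b.c.c.0)\{b,c}) | —c→ q2
  q2 = c.c.(rec X. b.c.c.c.X + (b.c.c.0)\{b,c}) | —c→ q3
  q3 = c.(rec X. b.c.c.c.X + (b.c.c.0)\{b,c}) | —c→ q0
Partition-refinement fixed point:
  B0 = {p0}
  B1 = {p1}
  B2 = {p2}
  B3 = {p3}
  B4 = {p4}
  B5 = {q0}
  B6 = {q1}
  B7 = {q2}
  B8 = {q3}
p0 ∈ B0, q0 ∈ B5 → different blocks

not bisimilar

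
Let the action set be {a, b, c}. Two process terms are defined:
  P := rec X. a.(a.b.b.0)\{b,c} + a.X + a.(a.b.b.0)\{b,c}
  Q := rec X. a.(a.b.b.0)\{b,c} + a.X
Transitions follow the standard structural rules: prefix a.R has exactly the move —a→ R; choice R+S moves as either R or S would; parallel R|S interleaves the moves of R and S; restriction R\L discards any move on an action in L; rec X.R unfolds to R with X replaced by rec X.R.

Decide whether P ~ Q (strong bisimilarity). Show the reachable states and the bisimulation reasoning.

P's transition system — 3 states:
  p0 = rec X. a.(a.b.b.0)\{b,c} + a.X + a.(a.b.b.0)\{b,c} → -a-> p0, -a-> p1
  p1 = (a.b.b.0)\{b,c} → -a-> p2
  p2 = (b.b.0)\{b,c} → ·
Q's transition system — 3 states:
  q0 = rec X. a.(a.b.b.0)\{b,c} + a.X → -a-> q0, -a-> q1
  q1 = (a.b.b.0)\{b,c} → -a-> q2
  q2 = (b.b.0)\{b,c} → ·
Coarsest stable partition (strong bisimilarity classes):
  B0 = {p0, q0}
  B1 = {p1, q1}
  B2 = {p2, q2}
p0 ∈ B0, q0 ∈ B0 → same block

YES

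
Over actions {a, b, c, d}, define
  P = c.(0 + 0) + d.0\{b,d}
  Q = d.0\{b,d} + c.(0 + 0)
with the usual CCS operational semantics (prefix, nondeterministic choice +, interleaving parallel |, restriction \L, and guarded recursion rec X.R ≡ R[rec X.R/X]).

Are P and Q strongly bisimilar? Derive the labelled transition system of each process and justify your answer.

YES

Reachable graph of P (3 states):
  s0 = c.(0 + 0) + d.0\{b,d} has moves --c--▸ s1, --d--▸ s2
  s1 = 0 + 0 has moves deadlocked
  s2 = 0\{b,d} has moves deadlocked
Reachable graph of Q (3 states):
  t0 = d.0\{b,d} + c.(0 + 0) has moves --c--▸ t1, --d--▸ t2
  t1 = 0 + 0 has moves deadlocked
  t2 = 0\{b,d} has moves deadlocked
Coarsest stable partition (strong bisimilarity classes):
  B0 = {s0, t0}
  B1 = {s1, s2, t1, t2}
s0 ∈ B0, t0 ∈ B0 → same block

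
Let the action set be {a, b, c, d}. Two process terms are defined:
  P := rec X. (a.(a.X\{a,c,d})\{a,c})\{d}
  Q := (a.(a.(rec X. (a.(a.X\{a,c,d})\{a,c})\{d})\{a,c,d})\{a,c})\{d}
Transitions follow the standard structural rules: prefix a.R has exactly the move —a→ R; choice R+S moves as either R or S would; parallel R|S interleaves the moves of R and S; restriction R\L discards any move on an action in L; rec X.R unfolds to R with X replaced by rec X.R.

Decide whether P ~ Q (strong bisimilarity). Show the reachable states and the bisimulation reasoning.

Reachable graph of P (2 states):
  m0 = rec X. (a.(a.X\{a,c,d})\{a,c})\{d} | =a=> m1
  m1 = (a.(rec X. (a.(a.X\{a,c,d})\{a,c})\{d})\{a,c,d})\{a,c}\{d} | (no moves)
Reachable graph of Q (2 states):
  n0 = (a.(a.(rec X. (a.(a.X\{a,c,d})\{a,c})\{d})\{a,c,d})\{a,c})\{d} | =a=> n1
  n1 = (a.(rec X. (a.(a.X\{a,c,d})\{a,c})\{d})\{a,c,d})\{a,c}\{d} | (no moves)
Partition-refinement fixed point:
  B0 = {m0, n0}
  B1 = {m1, n1}
m0 ∈ B0, n0 ∈ B0 → same block

bisimilar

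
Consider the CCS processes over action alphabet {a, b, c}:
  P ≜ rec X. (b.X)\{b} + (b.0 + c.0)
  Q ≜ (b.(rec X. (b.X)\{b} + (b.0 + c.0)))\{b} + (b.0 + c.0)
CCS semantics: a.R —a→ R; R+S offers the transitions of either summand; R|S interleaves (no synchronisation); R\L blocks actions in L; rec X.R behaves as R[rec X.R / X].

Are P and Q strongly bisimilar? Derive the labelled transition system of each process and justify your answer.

Reachable graph of P (2 states):
  u0 = rec X. (b.X)\{b} + (b.0 + c.0) :: —b→ u1, —c→ u1
  u1 = 0 :: (no moves)
Reachable graph of Q (2 states):
  v0 = (b.(rec X. (b.X)\{b} + (b.0 + c.0)))\{b} + (b.0 + c.0) :: —b→ v1, —c→ v1
  v1 = 0 :: (no moves)
Coarsest stable partition (strong bisimilarity classes):
  B0 = {u0, v0}
  B1 = {u1, v1}
u0 ∈ B0, v0 ∈ B0 → same block

YES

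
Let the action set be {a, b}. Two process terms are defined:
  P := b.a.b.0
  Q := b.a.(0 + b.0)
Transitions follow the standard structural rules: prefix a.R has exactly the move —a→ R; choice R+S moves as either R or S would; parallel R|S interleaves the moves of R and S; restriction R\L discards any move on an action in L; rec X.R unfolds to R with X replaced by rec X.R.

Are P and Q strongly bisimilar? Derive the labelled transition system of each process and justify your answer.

bisimilar

P's transition system — 4 states:
  u0 = b.a.b.0 | —b→ u1
  u1 = a.b.0 | —a→ u2
  u2 = b.0 | —b→ u3
  u3 = 0 | (no moves)
Q's transition system — 4 states:
  v0 = b.a.(0 + b.0) | —b→ v1
  v1 = a.(0 + b.0) | —a→ v2
  v2 = 0 + b.0 | —b→ v3
  v3 = 0 | (no moves)
Bisimilarity quotient blocks:
  B0 = {u0, v0}
  B1 = {u1, v1}
  B2 = {u2, v2}
  B3 = {u3, v3}
u0 ∈ B0, v0 ∈ B0 → same block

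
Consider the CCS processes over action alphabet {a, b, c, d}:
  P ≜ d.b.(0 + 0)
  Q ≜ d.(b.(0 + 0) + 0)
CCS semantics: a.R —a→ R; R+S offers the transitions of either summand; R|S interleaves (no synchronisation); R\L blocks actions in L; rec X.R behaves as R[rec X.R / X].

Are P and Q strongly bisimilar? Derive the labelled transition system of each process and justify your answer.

P ~ Q

P's transition system — 3 states:
  p0 = d.b.(0 + 0) ⊢ -d-> p1
  p1 = b.(0 + 0) ⊢ -b-> p2
  p2 = 0 + 0 ⊢ stopped
Q's transition system — 3 states:
  q0 = d.(b.(0 + 0) + 0) ⊢ -d-> q1
  q1 = b.(0 + 0) + 0 ⊢ -b-> q2
  q2 = 0 + 0 ⊢ stopped
Coarsest stable partition (strong bisimilarity classes):
  B0 = {p0, q0}
  B1 = {p1, q1}
  B2 = {p2, q2}
p0 ∈ B0, q0 ∈ B0 → same block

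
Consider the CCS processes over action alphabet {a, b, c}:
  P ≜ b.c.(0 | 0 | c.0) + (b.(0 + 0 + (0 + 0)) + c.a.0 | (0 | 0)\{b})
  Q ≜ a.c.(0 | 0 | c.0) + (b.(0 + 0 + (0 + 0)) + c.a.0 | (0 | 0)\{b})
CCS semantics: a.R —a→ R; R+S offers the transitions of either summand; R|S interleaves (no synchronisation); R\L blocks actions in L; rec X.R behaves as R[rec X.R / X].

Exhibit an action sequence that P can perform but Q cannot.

Reachable graph of P (7 states):
  u0 = b.c.(0 | 0 | c.0) + (b.(0 + 0 + (0 + 0)) + c.a.0 | (0 | 0)\{b}) has moves ··b··> u1, ··b··> u2, ··c··> u3
  u1 = 0 + 0 + (0 + 0) has moves ·
  u2 = c.(0 | 0 | c.0) has moves ··c··> u4
  u3 = a.0 | (0 | 0)\{b} has moves ··a··> u5
  u4 = 0 | 0 | c.0 has moves ··c··> u6
  u5 = 0 | (0 | 0)\{b} has moves ·
  u6 = 0 | 0 | 0 has moves ·
Reachable graph of Q (7 states):
  v0 = a.c.(0 | 0 | c.0) + (b.(0 + 0 + (0 + 0)) + c.a.0 | (0 | 0)\{b}) has moves ··a··> v1, ··b··> v2, ··c··> v3
  v1 = c.(0 | 0 | c.0) has moves ··c··> v4
  v2 = 0 + 0 + (0 + 0) has moves ·
  v3 = a.0 | (0 | 0)\{b} has moves ··a··> v5
  v4 = 0 | 0 | c.0 has moves ··c··> v6
  v5 = 0 | (0 | 0)\{b} has moves ·
  v6 = 0 | 0 | 0 has moves ·
Executing bc from P (initial set {u0}):
  step 1 (b): {u1, u2}
  step 2 (c): {u4}
  ✓ P
Executing bc from Q (initial set {v0}):
  step 1 (b): {v2}
  step 2 (c): ∅  — Q cannot continue

bc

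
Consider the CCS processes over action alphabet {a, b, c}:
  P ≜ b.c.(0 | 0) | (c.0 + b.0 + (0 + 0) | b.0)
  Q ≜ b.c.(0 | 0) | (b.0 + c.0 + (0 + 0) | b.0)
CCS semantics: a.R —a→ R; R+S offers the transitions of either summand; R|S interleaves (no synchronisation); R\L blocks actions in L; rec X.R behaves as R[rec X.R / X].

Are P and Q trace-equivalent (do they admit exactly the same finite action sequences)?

traces(P) = traces(Q)

LTS(P): 9 reachable states
  m0 = b.c.(0 | 0) | (c.0 + b.0 + (0 + 0) | b.0) | -b-> m1, -b-> m2, -b-> m3, -c-> m2
  m1 = b.c.(0 | 0) | ((0 + 0) | 0) | -b-> m4
  m2 = b.c.(0 | 0) | 0 | -b-> m5
  m3 = c.(0 | 0) | (c.0 + b.0 + (0 + 0) | b.0) | -b-> m4, -b-> m5, -c-> m5, -c-> m6
  m4 = c.(0 | 0) | ((0 + 0) | 0) | -c-> m7
  m5 = c.(0 | 0) | 0 | -c-> m8
  m6 = 0 | 0 | (c.0 + b.0 + (0 + 0) | b.0) | -b-> m7, -b-> m8, -c-> m8
  m7 = 0 | 0 | ((0 + 0) | 0) | ·
  m8 = 0 | 0 | 0 | ·
LTS(Q): 9 reachable states
  n0 = b.c.(0 | 0) | (b.0 + c.0 + (0 + 0) | b.0) | -b-> n1, -b-> n2, -b-> n3, -c-> n2
  n1 = b.c.(0 | 0) | ((0 + 0) | 0) | -b-> n4
  n2 = b.c.(0 | 0) | 0 | -b-> n5
  n3 = c.(0 | 0) | (b.0 + c.0 + (0 + 0) | b.0) | -b-> n4, -b-> n5, -c-> n5, -c-> n6
  n4 = c.(0 | 0) | ((0 + 0) | 0) | -c-> n7
  n5 = c.(0 | 0) | 0 | -c-> n8
  n6 = 0 | 0 | (b.0 + c.0 + (0 + 0) | b.0) | -b-> n7, -b-> n8, -c-> n8
  n7 = 0 | 0 | ((0 + 0) | 0) | ·
  n8 = 0 | 0 | 0 | ·
Coarsest stable partition (strong bisimilarity classes):
  B0 = {m0, n0}
  B1 = {m1, m2, n1, n2}
  B2 = {m4, m5, n4, n5}
  B3 = {m7, m8, n7, n8}
  B4 = {m3, n3}
  B5 = {m6, n6}
m0 ∈ B0, n0 ∈ B0 → same block
Bisimilar ⇒ trace-equivalent.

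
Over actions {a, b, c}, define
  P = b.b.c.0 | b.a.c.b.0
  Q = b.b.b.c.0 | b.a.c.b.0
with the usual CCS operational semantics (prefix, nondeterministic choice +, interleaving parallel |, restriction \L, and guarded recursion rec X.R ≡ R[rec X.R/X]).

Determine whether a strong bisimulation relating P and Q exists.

NO

Reachable graph of P (20 states):
  m0 = b.b.c.0 | b.a.c.b.0 :: -b-> m1, -b-> m2
  m1 = b.b.c.0 | a.c.b.0 :: -a-> m3, -b-> m4
  m2 = b.c.0 | b.a.c.b.0 :: -b-> m4, -b-> m5
  m3 = b.b.c.0 | c.b.0 :: -b-> m6, -c-> m7
  m4 = b.c.0 | a.c.b.0 :: -a-> m6, -b-> m8
  m5 = c.0 | b.a.c.b.0 :: -b-> m8, -c-> m9
  m6 = b.c.0 | c.b.0 :: -b-> m10, -c-> m11
  m7 = b.b.c.0 | b.0 :: -b-> m11, -b-> m12
  m8 = c.0 | a.c.b.0 :: -a-> m10, -c-> m13
  m9 = 0 | b.a.c.b.0 :: -b-> m13
  m10 = c.0 | c.b.0 :: -c-> m14, -c-> m15
  m11 = b.c.0 | b.0 :: -b-> m15, -b-> m16
  m12 = b.b.c.0 | 0 :: -b-> m16
  m13 = 0 | a.c.b.0 :: -a-> m14
  m14 = 0 | c.b.0 :: -c-> m17
  m15 = c.0 | b.0 :: -b-> m18, -c-> m17
  m16 = b.c.0 | 0 :: -b-> m18
  m17 = 0 | b.0 :: -b-> m19
  m18 = c.0 | 0 :: -c-> m19
  m19 = 0 | 0 :: ·
Reachable graph of Q (25 states):
  n0 = b.b.b.c.0 | b.a.c.b.0 :: -b-> n1, -b-> n2
  n1 = b.b.b.c.0 | a.c.b.0 :: -a-> n3, -b-> n4
  n2 = b.b.c.0 | b.a.c.b.0 :: -b-> n4, -b-> n5
  n3 = b.b.b.c.0 | c.b.0 :: -b-> n6, -c-> n7
  n4 = b.b.c.0 | a.c.b.0 :: -a-> n6, -b-> n8
  n5 = b.c.0 | b.a.c.b.0 :: -b-> n8, -b-> n9
  n6 = b.b.c.0 | c.b.0 :: -b-> n10, -c-> n11
  n7 = b.b.b.c.0 | b.0 :: -b-> n11, -b-> n12
  n8 = b.c.0 | a.c.b.0 :: -a-> n10, -b-> n13
  n9 = c.0 | b.a.c.b.0 :: -b-> n13, -c-> n14
  n10 = b.c.0 | c.b.0 :: -b-> n15, -c-> n16
  n11 = b.b.c.0 | b.0 :: -b-> n16, -b-> n17
  n12 = b.b.b.c.0 | 0 :: -b-> n17
  n13 = c.0 | a.c.b.0 :: -a-> n15, -c-> n18
  n14 = 0 | b.a.c.b.0 :: -b-> n18
  n15 = c.0 | c.b.0 :: -c-> n19, -c-> n20
  n16 = b.c.0 | b.0 :: -b-> n20, -b-> n21
  n17 = b.b.c.0 | 0 :: -b-> n21
  n18 = 0 | a.c.b.0 :: -a-> n19
  n19 = 0 | c.b.0 :: -c-> n22
  n20 = c.0 | b.0 :: -b-> n23, -c-> n22
  n21 = b.c.0 | 0 :: -b-> n23
  n22 = 0 | b.0 :: -b-> n24
  n23 = c.0 | 0 :: -c-> n24
  n24 = 0 | 0 :: ·
Bisimilarity quotient blocks:
  B0 = {m0, n2}
  B1 = {m2, n5}
  B2 = {m4, n8}
  B3 = {m8, n13}
  B4 = {m10, n15}
  B5 = {m15, n20}
  B6 = {m17, n22}
  B7 = {m19, n24}
  B8 = {m18, n23}
  B9 = {m14, n19}
  B10 = {m13, n18}
  B11 = {m6, n10}
  B12 = {m11, n16}
  B13 = {m16, n21}
  B14 = {m5, n9}
  B15 = {m9, n14}
  B16 = {m1, n4}
  B17 = {m3, n6}
  B18 = {m7, n11}
  B19 = {m12, n17}
  B20 = {n0}
  B21 = {n1}
  B22 = {n3}
  B23 = {n7}
  B24 = {n12}
m0 ∈ B0, n0 ∈ B20 → different blocks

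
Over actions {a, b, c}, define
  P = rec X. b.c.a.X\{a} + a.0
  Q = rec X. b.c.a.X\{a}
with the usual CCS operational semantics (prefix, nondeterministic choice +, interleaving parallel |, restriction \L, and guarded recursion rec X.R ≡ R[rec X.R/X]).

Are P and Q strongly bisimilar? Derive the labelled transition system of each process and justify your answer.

Reachable graph of P (7 states):
  p0 = rec X. b.c.a.X\{a} + a.0 ⊢ -a-> p1, -b-> p2
  p1 = 0 ⊢ deadlocked
  p2 = c.a.(rec X. b.c.a.X\{a} + a.0)\{a} ⊢ -c-> p3
  p3 = a.(rec X. b.c.a.X\{a} + a.0)\{a} ⊢ -a-> p4
  p4 = (rec X. b.c.a.X\{a} + a.0)\{a} ⊢ -b-> p5
  p5 = (c.a.(rec X. b.c.a.X\{a} + a.0)\{a})\{a} ⊢ -c-> p6
  p6 = (a.(rec X. b.c.a.X\{a} + a.0)\{a})\{a} ⊢ deadlocked
Reachable graph of Q (6 states):
  q0 = rec X. b.c.a.X\{a} ⊢ -b-> q1
  q1 = c.a.(rec X. b.c.a.X\{a})\{a} ⊢ -c-> q2
  q2 = a.(rec X. b.c.a.X\{a})\{a} ⊢ -a-> q3
  q3 = (rec X. b.c.a.X\{a})\{a} ⊢ -b-> q4
  q4 = (c.a.(rec X. b.c.a.X\{a})\{a})\{a} ⊢ -c-> q5
  q5 = (a.(rec X. b.c.a.X\{a})\{a})\{a} ⊢ deadlocked
Bisimilarity quotient blocks:
  B0 = {p0}
  B1 = {p2, q1}
  B2 = {p3, q2}
  B3 = {p4, q3}
  B4 = {p5, q4}
  B5 = {p1, p6, q5}
  B6 = {q0}
p0 ∈ B0, q0 ∈ B6 → different blocks

NO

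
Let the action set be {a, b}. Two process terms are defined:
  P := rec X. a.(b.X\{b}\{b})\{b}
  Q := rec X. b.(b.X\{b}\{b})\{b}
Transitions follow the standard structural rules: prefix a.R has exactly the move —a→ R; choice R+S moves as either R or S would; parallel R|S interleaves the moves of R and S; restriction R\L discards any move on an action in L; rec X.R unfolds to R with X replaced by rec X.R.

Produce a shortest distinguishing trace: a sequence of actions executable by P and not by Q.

a

Reachable graph of P (2 states):
  p0 = rec X. a.(b.X\{b}\{b})\{b} → =a=> p1
  p1 = (b.(rec X. a.(b.X\{b}\{b})\{b})\{b}\{b})\{b} → ·
Reachable graph of Q (2 states):
  q0 = rec X. b.(b.X\{b}\{b})\{b} → =b=> q1
  q1 = (b.(rec X. b.(b.X\{b}\{b})\{b})\{b}\{b})\{b} → ·
Trace ⟨a⟩ through P, begin at {p0}:
  [1] a ⇒ {p1}
  P completes σ.
Trace ⟨a⟩ through Q, begin at {q0}:
  [1] a ⇒ ∅ (Q stuck)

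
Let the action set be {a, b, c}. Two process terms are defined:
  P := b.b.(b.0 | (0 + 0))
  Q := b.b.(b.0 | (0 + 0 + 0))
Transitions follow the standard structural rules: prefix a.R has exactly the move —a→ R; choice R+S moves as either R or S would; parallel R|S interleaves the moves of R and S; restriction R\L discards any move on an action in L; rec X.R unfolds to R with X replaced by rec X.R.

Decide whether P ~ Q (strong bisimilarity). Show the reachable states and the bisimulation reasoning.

YES

LTS(P): 4 reachable states
  u0 = b.b.(b.0 | (0 + 0)) | --b--▸ u1
  u1 = b.(b.0 | (0 + 0)) | --b--▸ u2
  u2 = b.0 | (0 + 0) | --b--▸ u3
  u3 = 0 | (0 + 0) | (no moves)
LTS(Q): 4 reachable states
  v0 = b.b.(b.0 | (0 + 0 + 0)) | --b--▸ v1
  v1 = b.(b.0 | (0 + 0 + 0)) | --b--▸ v2
  v2 = b.0 | (0 + 0 + 0) | --b--▸ v3
  v3 = 0 | (0 + 0 + 0) | (no moves)
Coarsest stable partition (strong bisimilarity classes):
  B0 = {u0, v0}
  B1 = {u1, v1}
  B2 = {u2, v2}
  B3 = {u3, v3}
u0 ∈ B0, v0 ∈ B0 → same block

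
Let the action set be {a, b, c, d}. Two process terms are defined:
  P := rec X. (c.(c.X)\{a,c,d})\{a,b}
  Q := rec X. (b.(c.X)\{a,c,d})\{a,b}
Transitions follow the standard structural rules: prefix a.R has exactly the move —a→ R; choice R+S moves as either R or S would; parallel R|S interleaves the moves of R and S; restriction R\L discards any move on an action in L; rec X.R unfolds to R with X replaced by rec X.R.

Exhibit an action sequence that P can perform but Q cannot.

c

LTS(P): 2 reachable states
  p0 = rec X. (c.(c.X)\{a,c,d})\{a,b} ⊢ -c-> p1
  p1 = (c.(rec X. (c.(c.X)\{a,c,d})\{a,b}))\{a,c,d}\{a,b} ⊢ ∅
LTS(Q): 1 reachable states
  q0 = rec X. (b.(c.X)\{a,c,d})\{a,b} ⊢ ∅
Executing c from P (initial set {p0}):
  after c @ step 1: {p1}
  — P admits the full trace.
Executing c from Q (initial set {q0}):
  after c @ step 1: ∅  — Q cannot continue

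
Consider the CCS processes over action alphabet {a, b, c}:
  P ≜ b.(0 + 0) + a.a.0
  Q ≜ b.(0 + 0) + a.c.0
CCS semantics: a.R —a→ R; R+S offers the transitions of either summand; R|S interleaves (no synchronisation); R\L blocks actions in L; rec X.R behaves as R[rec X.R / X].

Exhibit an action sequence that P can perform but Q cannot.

aa

LTS(P): 4 reachable states
  s0 = b.(0 + 0) + a.a.0 has moves ··a··> s1, ··b··> s2
  s1 = a.0 has moves ··a··> s3
  s2 = 0 + 0 has moves (no moves)
  s3 = 0 has moves (no moves)
LTS(Q): 4 reachable states
  t0 = b.(0 + 0) + a.c.0 has moves ··a··> t1, ··b··> t2
  t1 = c.0 has moves ··c··> t3
  t2 = 0 + 0 has moves (no moves)
  t3 = 0 has moves (no moves)
Run σ = ⟨aa⟩ on P: start {s0}
  [1] a ⇒ {s1}
  [2] a ⇒ {s3}
  P completes σ.
Run σ = ⟨aa⟩ on Q: start {t0}
  [1] a ⇒ {t1}
  [2] a ⇒ no successor for Q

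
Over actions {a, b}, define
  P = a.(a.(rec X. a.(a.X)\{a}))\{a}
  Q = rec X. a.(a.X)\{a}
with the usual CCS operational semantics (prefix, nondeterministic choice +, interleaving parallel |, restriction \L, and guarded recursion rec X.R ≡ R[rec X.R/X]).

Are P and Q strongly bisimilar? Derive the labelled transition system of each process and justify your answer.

YES

LTS(P): 2 reachable states
  p0 = a.(a.(rec X. a.(a.X)\{a}))\{a} has moves —a→ p1
  p1 = (a.(rec X. a.(a.X)\{a}))\{a} has moves ∅
LTS(Q): 2 reachable states
  q0 = rec X. a.(a.X)\{a} has moves —a→ q1
  q1 = (a.(rec X. a.(a.X)\{a}))\{a} has moves ∅
Coarsest stable partition (strong bisimilarity classes):
  B0 = {p0, q0}
  B1 = {p1, q1}
p0 ∈ B0, q0 ∈ B0 → same block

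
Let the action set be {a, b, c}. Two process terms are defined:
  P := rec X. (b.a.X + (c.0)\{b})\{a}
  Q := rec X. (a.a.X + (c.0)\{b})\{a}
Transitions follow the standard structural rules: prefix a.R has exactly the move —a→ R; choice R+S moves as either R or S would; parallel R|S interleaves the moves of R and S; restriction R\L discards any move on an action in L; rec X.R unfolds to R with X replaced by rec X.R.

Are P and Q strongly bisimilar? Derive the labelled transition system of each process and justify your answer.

LTS(P): 3 reachable states
  u0 = rec X. (b.a.X + (c.0)\{b})\{a} has moves ··b··> u1, ··c··> u2
  u1 = (a.(rec X. (b.a.X + (c.0)\{b})\{a}))\{a} has moves stopped
  u2 = 0\{b}\{a} has moves stopped
LTS(Q): 2 reachable states
  v0 = rec X. (a.a.X + (c.0)\{b})\{a} has moves ··c··> v1
  v1 = 0\{b}\{a} has moves stopped
Bisimilarity quotient blocks:
  B0 = {u0}
  B1 = {u1, u2, v1}
  B2 = {v0}
u0 ∈ B0, v0 ∈ B2 → different blocks

NO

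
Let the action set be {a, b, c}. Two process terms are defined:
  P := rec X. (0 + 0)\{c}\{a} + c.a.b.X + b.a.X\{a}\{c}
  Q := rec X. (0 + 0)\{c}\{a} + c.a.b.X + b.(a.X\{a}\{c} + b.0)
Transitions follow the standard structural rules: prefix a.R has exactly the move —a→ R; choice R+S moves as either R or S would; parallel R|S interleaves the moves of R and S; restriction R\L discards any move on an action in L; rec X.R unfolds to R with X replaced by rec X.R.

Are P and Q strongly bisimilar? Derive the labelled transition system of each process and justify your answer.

LTS(P): 6 reachable states
  u0 = rec X. (0 + 0)\{c}\{a} + c.a.b.X + b.a.X\{a}\{c} :: --b--▸ u1, --c--▸ u2
  u1 = a.(rec X. (0 + 0)\{c}\{a} + c.a.b.X + b.a.X\{a}\{c})\{a}\{c} :: --a--▸ u3
  u2 = a.b.(rec X. (0 + 0)\{c}\{a} + c.a.b.X + b.a.X\{a}\{c}) :: --a--▸ u4
  u3 = (rec X. (0 + 0)\{c}\{a} + c.a.b.X + b.a.X\{a}\{c})\{a}\{c} :: --b--▸ u5
  u4 = b.(rec X. (0 + 0)\{c}\{a} + c.a.b.X + b.a.X\{a}\{c}) :: --b--▸ u0
  u5 = (a.(rec X. (0 + 0)\{c}\{a} + c.a.b.X + b.a.X\{a}\{c})\{a}\{c})\{a}\{c} :: ∅
LTS(Q): 8 reachable states
  v0 = rec X. (0 + 0)\{c}\{a} + c.a.b.X + b.(a.X\{a}\{c} + b.0) :: --b--▸ v1, --c--▸ v2
  v1 = a.(rec X. (0 + 0)\{c}\{a} + c.a.b.X + b.(a.X\{a}\{c} + b.0))\{a}\{c} + b.0 :: --a--▸ v3, --b--▸ v4
  v2 = a.b.(rec X. (0 + 0)\{c}\{a} + c.a.b.X + b.(a.X\{a}\{c} + b.0)) :: --a--▸ v5
  v3 = (rec X. (0 + 0)\{c}\{a} + c.a.b.X + b.(a.X\{a}\{c} + b.0))\{a}\{c} :: --b--▸ v6
  v4 = 0 :: ∅
  v5 = b.(rec X. (0 + 0)\{c}\{a} + c.a.b.X + b.(a.X\{a}\{c} + b.0)) :: --b--▸ v0
  v6 = (a.(rec X. (0 + 0)\{c}\{a} + c.a.b.X + b.(a.X\{a}\{c} + b.0))\{a}\{c} + b.0)\{a}\{c} :: --b--▸ v7
  v7 = 0\{a}\{c} :: ∅
Partition-refinement fixed point:
  B0 = {u0}
  B1 = {u1}
  B2 = {u3, v6}
  B3 = {u5, v4, v7}
  B4 = {u2}
  B5 = {u4}
  B6 = {v0}
  B7 = {v2}
  B8 = {v5}
  B9 = {v1}
  B10 = {v3}
u0 ∈ B0, v0 ∈ B6 → different blocks

not bisimilar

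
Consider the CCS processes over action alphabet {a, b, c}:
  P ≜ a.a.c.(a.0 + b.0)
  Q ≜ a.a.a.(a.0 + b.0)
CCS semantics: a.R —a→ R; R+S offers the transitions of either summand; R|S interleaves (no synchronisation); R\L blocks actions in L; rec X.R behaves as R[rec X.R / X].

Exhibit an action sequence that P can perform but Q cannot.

aac

Reachable graph of P (5 states):
  u0 = a.a.c.(a.0 + b.0) ⊢ —a→ u1
  u1 = a.c.(a.0 + b.0) ⊢ —a→ u2
  u2 = c.(a.0 + b.0) ⊢ —c→ u3
  u3 = a.0 + b.0 ⊢ —a→ u4, —b→ u4
  u4 = 0 ⊢ deadlocked
Reachable graph of Q (5 states):
  v0 = a.a.a.(a.0 + b.0) ⊢ —a→ v1
  v1 = a.a.(a.0 + b.0) ⊢ —a→ v2
  v2 = a.(a.0 + b.0) ⊢ —a→ v3
  v3 = a.0 + b.0 ⊢ —a→ v4, —b→ v4
  v4 = 0 ⊢ deadlocked
Executing aac from P (initial set {u0}):
  step 1 (a): {u1}
  step 2 (a): {u2}
  step 3 (c): {u3}
  — P admits the full trace.
Executing aac from Q (initial set {v0}):
  step 1 (a): {v1}
  step 2 (a): {v2}
  step 3 (c): no successor for Q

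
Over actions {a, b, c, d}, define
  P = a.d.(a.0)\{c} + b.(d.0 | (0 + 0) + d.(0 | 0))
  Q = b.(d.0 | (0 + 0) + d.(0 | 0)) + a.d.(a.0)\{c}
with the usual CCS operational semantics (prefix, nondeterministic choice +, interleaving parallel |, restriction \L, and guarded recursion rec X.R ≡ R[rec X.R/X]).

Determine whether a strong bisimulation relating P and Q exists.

YES

Reachable graph of P (7 states):
  s0 = a.d.(a.0)\{c} + b.(d.0 | (0 + 0) + d.(0 | 0)) :: —a→ s1, —b→ s2
  s1 = d.(a.0)\{c} :: —d→ s3
  s2 = d.0 | (0 + 0) + d.(0 | 0) :: —d→ s4, —d→ s5
  s3 = (a.0)\{c} :: —a→ s6
  s4 = 0 | (0 + 0) :: ·
  s5 = 0 | 0 :: ·
  s6 = 0\{c} :: ·
Reachable graph of Q (7 states):
  t0 = b.(d.0 | (0 + 0) + d.(0 | 0)) + a.d.(a.0)\{c} :: —a→ t1, —b→ t2
  t1 = d.(a.0)\{c} :: —d→ t3
  t2 = d.0 | (0 + 0) + d.(0 | 0) :: —d→ t4, —d→ t5
  t3 = (a.0)\{c} :: —a→ t6
  t4 = 0 | (0 + 0) :: ·
  t5 = 0 | 0 :: ·
  t6 = 0\{c} :: ·
Partition-refinement fixed point:
  B0 = {s0, t0}
  B1 = {s1, t1}
  B2 = {s3, t3}
  B3 = {s4, s5, s6, t4, t5, t6}
  B4 = {s2, t2}
s0 ∈ B0, t0 ∈ B0 → same block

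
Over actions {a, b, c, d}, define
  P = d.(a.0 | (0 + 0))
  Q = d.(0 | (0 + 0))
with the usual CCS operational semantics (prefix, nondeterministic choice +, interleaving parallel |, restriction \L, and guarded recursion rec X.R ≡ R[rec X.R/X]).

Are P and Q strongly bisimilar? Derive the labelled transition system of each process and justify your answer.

LTS(P): 3 reachable states
  p0 = d.(a.0 | (0 + 0)) ⊢ --d--▸ p1
  p1 = a.0 | (0 + 0) ⊢ --a--▸ p2
  p2 = 0 | (0 + 0) ⊢ stopped
LTS(Q): 2 reachable states
  q0 = d.(0 | (0 + 0)) ⊢ --d--▸ q1
  q1 = 0 | (0 + 0) ⊢ stopped
Bisimilarity quotient blocks:
  B0 = {p0}
  B1 = {p1}
  B2 = {p2, q1}
  B3 = {q0}
p0 ∈ B0, q0 ∈ B3 → different blocks

NO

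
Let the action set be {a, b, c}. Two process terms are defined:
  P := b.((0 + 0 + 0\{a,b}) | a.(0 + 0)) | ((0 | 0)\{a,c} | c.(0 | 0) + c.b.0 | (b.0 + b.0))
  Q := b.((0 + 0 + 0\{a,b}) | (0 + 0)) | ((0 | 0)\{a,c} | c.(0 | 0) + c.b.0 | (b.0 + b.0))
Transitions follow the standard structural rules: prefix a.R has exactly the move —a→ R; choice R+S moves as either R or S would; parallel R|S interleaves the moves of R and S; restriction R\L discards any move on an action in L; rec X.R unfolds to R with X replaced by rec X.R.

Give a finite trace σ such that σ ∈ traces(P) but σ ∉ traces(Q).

ba

P's transition system — 21 states:
  u0 = b.((0 + 0 + 0\{a,b}) | a.(0 + 0)) | ((0 | 0)\{a,c} | c.(0 | 0) + c.b.0 | (b.0 + b.0)) ⊢ —b→ u1, —b→ u2, —c→ u3, —c→ u4
  u1 = (0 + 0 + 0\{a,b}) | a.(0 + 0) | ((0 | 0)\{a,c} | c.(0 | 0) + c.b.0 | (b.0 + b.0)) ⊢ —a→ u5, —b→ u6, —c→ u7, —c→ u8
  u2 = b.((0 + 0 + 0\{a,b}) | a.(0 + 0)) | (c.b.0 | 0) ⊢ —b→ u6, —c→ u9
  u3 = b.((0 + 0 + 0\{a,b}) | a.(0 + 0)) | ((0 | 0)\{a,c} | (0 | 0)) ⊢ —b→ u7
  u4 = b.((0 + 0 + 0\{a,b}) | a.(0 + 0)) | (b.0 | (b.0 + b.0)) ⊢ —b→ u10, —b→ u8, —b→ u9
  u5 = (0 + 0 + 0\{a,b}) | (0 + 0) | ((0 | 0)\{a,c} | c.(0 | 0) + c.b.0 | (b.0 + b.0)) ⊢ —b→ u11, —c→ u12, —c→ u13
  u6 = (0 + 0 + 0\{a,b}) | a.(0 + 0) | (c.b.0 | 0) ⊢ —a→ u11, —c→ u14
  u7 = (0 + 0 + 0\{a,b}) | a.(0 + 0) | ((0 | 0)\{a,c} | (0 | 0)) ⊢ —a→ u12
  u8 = (0 + 0 + 0\{a,b}) | a.(0 + 0) | (b.0 | (b.0 + b.0)) ⊢ —a→ u13, —b→ u14, —b→ u15
  u9 = b.((0 + 0 + 0\{a,b}) | a.(0 + 0)) | (b.0 | 0) ⊢ —b→ u14, —b→ u16
  u10 = b.((0 + 0 + 0\{a,b}) | a.(0 + 0)) | (0 | (b.0 + b.0)) ⊢ —b→ u15, —b→ u16
  u11 = (0 + 0 + 0\{a,b}) | (0 + 0) | (c.b.0 | 0) ⊢ —c→ u17
  u12 = (0 + 0 + 0\{a,b}) | (0 + 0) | ((0 | 0)\{a,c} | (0 | 0)) ⊢ stopped
  u13 = (0 + 0 + 0\{a,b}) | (0 + 0) | (b.0 | (b.0 + b.0)) ⊢ —b→ u17, —b→ u18
  u14 = (0 + 0 + 0\{a,b}) | a.(0 + 0) | (b.0 | 0) ⊢ —a→ u17, —b→ u19
  u15 = (0 + 0 + 0\{a,b}) | a.(0 + 0) | (0 | (b.0 + b.0)) ⊢ —a→ u18, —b→ u19
  u16 = b.((0 + 0 + 0\{a,b}) | a.(0 + 0)) | (0 | 0) ⊢ —b→ u19
  u17 = (0 + 0 + 0\{a,b}) | (0 + 0) | (b.0 | 0) ⊢ —b→ u20
  u18 = (0 + 0 + 0\{a,b}) | (0 + 0) | (0 | (b.0 + b.0)) ⊢ —b→ u20
  u19 = (0 + 0 + 0\{a,b}) | a.(0 + 0) | (0 | 0) ⊢ —a→ u20
  u20 = (0 + 0 + 0\{a,b}) | (0 + 0) | (0 | 0) ⊢ stopped
Q's transition system — 14 states:
  v0 = b.((0 + 0 + 0\{a,b}) | (0 + 0)) | ((0 | 0)\{a,c} | c.(0 | 0) + c.b.0 | (b.0 + b.0)) ⊢ —b→ v1, —b→ v2, —c→ v3, —c→ v4
  v1 = (0 + 0 + 0\{a,b}) | (0 + 0) | ((0 | 0)\{a,c} | c.(0 | 0) + c.b.0 | (b.0 + b.0)) ⊢ —b→ v5, —c→ v6, —c→ v7
  v2 = b.((0 + 0 + 0\{a,b}) | (0 + 0)) | (c.b.0 | 0) ⊢ —b→ v5, —c→ v8
  v3 = b.((0 + 0 + 0\{a,b}) | (0 + 0)) | ((0 | 0)\{a,c} | (0 | 0)) ⊢ —b→ v6
  v4 = b.((0 + 0 + 0\{a,b}) | (0 + 0)) | (b.0 | (b.0 + b.0)) ⊢ —b→ v7, —b→ v8, —b→ v9
  v5 = (0 + 0 + 0\{a,b}) | (0 + 0) | (c.b.0 | 0) ⊢ —c→ v10
  v6 = (0 + 0 + 0\{a,b}) | (0 + 0) | ((0 | 0)\{a,c} | (0 | 0)) ⊢ stopped
  v7 = (0 + 0 + 0\{a,b}) | (0 + 0) | (b.0 | (b.0 + b.0)) ⊢ —b→ v10, —b→ v11
  v8 = b.((0 + 0 + 0\{a,b}) | (0 + 0)) | (b.0 | 0) ⊢ —b→ v10, —b→ v12
  v9 = b.((0 + 0 + 0\{a,b}) | (0 + 0)) | (0 | (b.0 + b.0)) ⊢ —b→ v11, —b→ v12
  v10 = (0 + 0 + 0\{a,b}) | (0 + 0) | (b.0 | 0) ⊢ —b→ v13
  v11 = (0 + 0 + 0\{a,b}) | (0 + 0) | (0 | (b.0 + b.0)) ⊢ —b→ v13
  v12 = b.((0 + 0 + 0\{a,b}) | (0 + 0)) | (0 | 0) ⊢ —b→ v13
  v13 = (0 + 0 + 0\{a,b}) | (0 + 0) | (0 | 0) ⊢ stopped
Trace ⟨ba⟩ through P, begin at {u0}:
  step 1 (b): {u1, u2}
  step 2 (a): {u5}
  P completes σ.
Trace ⟨ba⟩ through Q, begin at {v0}:
  step 1 (b): {v1, v2}
  step 2 (a): ∅  — Q cannot continue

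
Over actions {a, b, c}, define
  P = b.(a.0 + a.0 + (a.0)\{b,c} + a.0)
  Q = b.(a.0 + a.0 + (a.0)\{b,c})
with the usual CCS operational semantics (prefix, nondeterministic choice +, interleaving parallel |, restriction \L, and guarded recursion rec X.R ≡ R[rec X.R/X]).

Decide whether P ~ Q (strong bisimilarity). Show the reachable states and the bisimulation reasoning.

P's transition system — 4 states:
  m0 = b.(a.0 + a.0 + (a.0)\{b,c} + a.0) :: =b=> m1
  m1 = a.0 + a.0 + (a.0)\{b,c} + a.0 :: =a=> m2, =a=> m3
  m2 = 0 :: (no moves)
  m3 = 0\{b,c} :: (no moves)
Q's transition system — 4 states:
  n0 = b.(a.0 + a.0 + (a.0)\{b,c}) :: =b=> n1
  n1 = a.0 + a.0 + (a.0)\{b,c} :: =a=> n2, =a=> n3
  n2 = 0 :: (no moves)
  n3 = 0\{b,c} :: (no moves)
Coarsest stable partition (strong bisimilarity classes):
  B0 = {m0, n0}
  B1 = {m1, n1}
  B2 = {m2, m3, n2, n3}
m0 ∈ B0, n0 ∈ B0 → same block

bisimilar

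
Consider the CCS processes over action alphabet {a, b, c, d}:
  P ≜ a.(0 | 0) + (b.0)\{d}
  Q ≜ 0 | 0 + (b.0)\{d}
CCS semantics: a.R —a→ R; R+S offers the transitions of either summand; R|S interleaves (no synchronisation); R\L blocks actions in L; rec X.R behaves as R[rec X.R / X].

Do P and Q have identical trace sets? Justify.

trace-distinct — witness ⟨a⟩

P's transition system — 3 states:
  u0 = a.(0 | 0) + (b.0)\{d} has moves --a--▸ u1, --b--▸ u2
  u1 = 0 | 0 has moves deadlocked
  u2 = 0\{d} has moves deadlocked
Q's transition system — 2 states:
  v0 = 0 | 0 + (b.0)\{d} has moves --b--▸ v1
  v1 = 0\{d} has moves deadlocked
Executing a from P (initial set {u0}):
  step 1 (a): {u1}
  ✓ P
Executing a from Q (initial set {v0}):
  step 1 (a): ∅  — Q cannot continue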